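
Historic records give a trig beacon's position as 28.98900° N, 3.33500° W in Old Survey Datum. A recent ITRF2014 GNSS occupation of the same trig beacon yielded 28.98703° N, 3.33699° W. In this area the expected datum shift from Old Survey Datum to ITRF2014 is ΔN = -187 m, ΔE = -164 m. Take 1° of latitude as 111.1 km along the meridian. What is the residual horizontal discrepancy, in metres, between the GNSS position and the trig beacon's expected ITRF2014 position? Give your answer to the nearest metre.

Observed coordinate differences: Δφ = -0.00197°, Δλ = -0.00199°.
Converting to metres (1° lat = 111100 m, cos φ = 0.874713): observed ΔN = -218.9 m, observed ΔE = -193.4 m.
Subtracting the expected shift leaves a residual of -218.9 − (-187) = -31.9 m north and -193.4 − (-164) = -29.4 m east.
Residual distance = √((-31.9)² + (-29.4)²) = 43.4 m.

43 m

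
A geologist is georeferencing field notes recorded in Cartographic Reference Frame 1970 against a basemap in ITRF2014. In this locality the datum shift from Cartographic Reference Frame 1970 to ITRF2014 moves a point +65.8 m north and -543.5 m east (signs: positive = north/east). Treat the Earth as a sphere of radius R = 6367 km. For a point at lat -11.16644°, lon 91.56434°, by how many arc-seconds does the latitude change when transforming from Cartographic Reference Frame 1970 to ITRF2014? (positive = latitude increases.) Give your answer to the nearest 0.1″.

On a sphere of radius R, 1 rad of latitude = R, so Δφ = ΔN / R = 65.8 / 6367000 = 1.0335e-05 rad = 2.132″.

Δφ = 2.1″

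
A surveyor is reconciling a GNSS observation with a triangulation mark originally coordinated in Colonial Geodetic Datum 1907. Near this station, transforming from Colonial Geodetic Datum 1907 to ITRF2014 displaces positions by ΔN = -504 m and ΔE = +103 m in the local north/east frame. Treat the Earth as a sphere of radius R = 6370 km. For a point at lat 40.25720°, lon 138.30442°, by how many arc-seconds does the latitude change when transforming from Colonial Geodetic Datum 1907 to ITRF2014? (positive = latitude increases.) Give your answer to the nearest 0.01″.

Δφ = -16.32″

On a sphere of radius R, 1 rad of latitude = R, so Δφ = ΔN / R = -504.0 / 6370000 = -7.9121e-05 rad = -16.320″.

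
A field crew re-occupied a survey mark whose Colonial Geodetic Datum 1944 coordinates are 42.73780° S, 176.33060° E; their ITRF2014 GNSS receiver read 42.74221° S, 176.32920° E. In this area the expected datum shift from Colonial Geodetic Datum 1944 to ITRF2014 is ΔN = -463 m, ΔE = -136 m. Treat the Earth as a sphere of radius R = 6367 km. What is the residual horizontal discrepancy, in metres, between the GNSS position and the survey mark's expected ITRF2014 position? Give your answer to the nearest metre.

35 m

Observed coordinate differences: Δφ = -0.00441°, Δλ = -0.00140°.
Converting to metres (1° lat = 111125 m, cos φ = 0.734467): observed ΔN = -490.1 m, observed ΔE = -114.3 m.
Subtracting the expected shift leaves a residual of -490.1 − (-463) = -27.1 m north and -114.3 − (-136) = 21.7 m east.
Residual distance = √((-27.1)² + 21.7²) = 34.7 m.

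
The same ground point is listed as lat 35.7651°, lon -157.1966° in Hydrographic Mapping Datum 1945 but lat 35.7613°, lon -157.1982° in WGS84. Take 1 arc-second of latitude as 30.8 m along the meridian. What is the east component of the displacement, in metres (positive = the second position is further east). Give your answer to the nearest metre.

Δφ = 35.7613° − 35.7651° = -0.0038°; Δλ = -157.1982° − -157.1966° = -0.0016°.
1° of latitude = 3600 × 30.80 = 110880 m.
ΔN = Δφ × 110880 = -421.3 m; ΔE = Δλ × 110880 × cos(35.7651°) = -0.0016 × 110880 × 0.811420 = -144.0 m.

ΔE = -144 m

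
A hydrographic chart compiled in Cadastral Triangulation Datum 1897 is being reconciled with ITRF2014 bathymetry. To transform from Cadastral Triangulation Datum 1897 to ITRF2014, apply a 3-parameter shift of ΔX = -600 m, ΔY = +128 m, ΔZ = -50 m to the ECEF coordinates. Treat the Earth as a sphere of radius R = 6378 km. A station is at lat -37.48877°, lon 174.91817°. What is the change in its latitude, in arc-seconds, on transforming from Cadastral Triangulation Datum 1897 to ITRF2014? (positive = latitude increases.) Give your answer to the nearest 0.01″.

Δφ = 10.70″

sin φ = -0.608606, cos φ = 0.793473, sin λ = 0.088578, cos λ = -0.996069.
North component: ΔN = −sin φ cos λ·ΔX − sin φ sin λ·ΔY + cos φ·ΔZ = −(-0.608606)(-0.996069)(-600) − (-0.608606)(0.088578)(128) + (0.793473)(-50) = 330.95 m.
1° of latitude spans πR/180 = 111317 m, so Δφ = 330.95 / 111317 × 3600 = 10.703″.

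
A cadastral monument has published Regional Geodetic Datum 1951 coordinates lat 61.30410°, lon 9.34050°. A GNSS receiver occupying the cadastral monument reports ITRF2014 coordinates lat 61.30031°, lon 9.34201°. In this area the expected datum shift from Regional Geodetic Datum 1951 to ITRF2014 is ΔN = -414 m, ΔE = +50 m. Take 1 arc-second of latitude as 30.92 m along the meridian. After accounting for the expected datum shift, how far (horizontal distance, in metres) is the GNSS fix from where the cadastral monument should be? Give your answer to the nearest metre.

Observed coordinate differences: Δφ = -0.00379°, Δλ = +0.00151°.
Converting to metres (1° lat = 111312 m, cos φ = 0.480161): observed ΔN = -421.9 m, observed ΔE = 80.7 m.
Subtracting the expected shift leaves a residual of -421.9 − (-414) = -7.9 m north and 80.7 − (50) = 30.7 m east.
Residual distance = √((-7.9)² + 30.7²) = 31.7 m.

32 m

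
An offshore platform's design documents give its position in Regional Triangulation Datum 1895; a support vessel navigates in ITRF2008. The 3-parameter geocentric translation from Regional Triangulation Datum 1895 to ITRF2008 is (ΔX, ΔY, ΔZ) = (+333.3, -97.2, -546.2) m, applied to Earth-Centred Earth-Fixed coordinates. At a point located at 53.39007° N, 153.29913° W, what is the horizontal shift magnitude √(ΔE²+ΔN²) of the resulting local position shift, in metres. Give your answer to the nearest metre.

266 m

At φ = 53.39007°, λ = -153.29913°: sin φ = 0.802714, cos φ = 0.596364, sin λ = -0.449333, cos λ = -0.893365.
ΔE = −sin λ·ΔX + cos λ·ΔY = −(-0.449333)·(333.3) + (-0.893365)·(-97.2) = 236.60 m.
ΔN = −sin φ cos λ·ΔX − sin φ sin λ·ΔY + cos φ·ΔZ = −(0.802714)(-0.893365)(333.3) − (0.802714)(-0.449333)(-97.2) + (0.596364)(-546.2) = -121.78 m.
Horizontal magnitude = √(ΔE² + ΔN²) = √(236.60² + (-121.78)²) = 266.10 m.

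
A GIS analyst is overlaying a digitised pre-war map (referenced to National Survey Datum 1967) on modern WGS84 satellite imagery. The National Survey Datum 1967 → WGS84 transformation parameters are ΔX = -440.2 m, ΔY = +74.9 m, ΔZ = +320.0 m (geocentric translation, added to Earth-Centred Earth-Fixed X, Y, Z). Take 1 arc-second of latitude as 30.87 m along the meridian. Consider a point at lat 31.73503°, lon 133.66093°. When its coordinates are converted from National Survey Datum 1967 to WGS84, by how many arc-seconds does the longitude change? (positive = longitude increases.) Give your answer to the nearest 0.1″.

Δλ = 10.2″

sin φ = 0.525992, cos φ = 0.850490, sin λ = 0.723438, cos λ = -0.690389.
East component: ΔE = −sin λ·ΔX + cos λ·ΔY = −(0.723438)(-440.2) + (-0.690389)(74.9) = 266.75 m.
1° of latitude spans 3600 × 30.87 = 111132 m; at latitude φ, 1° of longitude spans that × cos φ = 94516.6 m, so Δλ = 266.75 / 94516.6 × 3600 = 10.160″.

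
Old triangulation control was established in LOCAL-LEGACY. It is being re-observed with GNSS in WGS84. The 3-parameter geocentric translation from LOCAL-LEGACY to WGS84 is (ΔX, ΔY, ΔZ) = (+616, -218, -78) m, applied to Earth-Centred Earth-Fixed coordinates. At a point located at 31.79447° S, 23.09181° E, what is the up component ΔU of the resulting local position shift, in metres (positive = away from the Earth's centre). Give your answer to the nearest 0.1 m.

The local up (radial) axis is (cos φ cos λ, cos φ sin λ, sin φ), giving ΔU = 481.616 − 72.671 + 41.096 = 450.04 m.

ΔU = 450.0 m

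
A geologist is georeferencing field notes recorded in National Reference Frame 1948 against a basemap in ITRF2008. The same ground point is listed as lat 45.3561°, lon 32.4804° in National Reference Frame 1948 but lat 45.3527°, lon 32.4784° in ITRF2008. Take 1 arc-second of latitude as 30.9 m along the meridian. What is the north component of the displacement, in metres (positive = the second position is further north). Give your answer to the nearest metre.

ΔN = -378 m

Δφ = 45.3527° − 45.3561° = -0.0034°; Δλ = 32.4784° − 32.4804° = -0.0020°.
1° of latitude = 3600 × 30.90 = 111240 m.
ΔN = Δφ × 111240 = -378.2 m; ΔE = Δλ × 111240 × cos(45.3561°) = -0.0020 × 111240 × 0.702698 = -156.3 m.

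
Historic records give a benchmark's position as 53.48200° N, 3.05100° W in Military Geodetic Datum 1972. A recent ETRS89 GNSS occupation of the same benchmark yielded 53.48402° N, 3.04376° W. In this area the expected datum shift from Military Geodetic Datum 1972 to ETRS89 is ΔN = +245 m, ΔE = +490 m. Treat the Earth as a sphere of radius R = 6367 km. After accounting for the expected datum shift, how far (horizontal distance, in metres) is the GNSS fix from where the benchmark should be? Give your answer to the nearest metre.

Observed coordinate differences: Δφ = +0.00202°, Δλ = +0.00724°.
Converting to metres (1° lat = 111125 m, cos φ = 0.595075): observed ΔN = 224.5 m, observed ΔE = 478.8 m.
Subtracting the expected shift leaves a residual of 224.5 − (245) = -20.5 m north and 478.8 − (490) = -11.2 m east.
Residual distance = √((-20.5)² + (-11.2)²) = 23.4 m.

23 m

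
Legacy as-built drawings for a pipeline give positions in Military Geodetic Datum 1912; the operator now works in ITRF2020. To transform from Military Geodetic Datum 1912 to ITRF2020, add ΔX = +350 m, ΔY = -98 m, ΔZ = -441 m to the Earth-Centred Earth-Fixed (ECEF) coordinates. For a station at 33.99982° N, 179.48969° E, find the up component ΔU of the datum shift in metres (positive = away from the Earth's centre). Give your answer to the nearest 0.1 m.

The local up (radial) axis is (cos φ cos λ, cos φ sin λ, sin φ), giving ΔU = -290.152 − 0.724 − 246.603 = -537.48 m.

ΔU = -537.5 m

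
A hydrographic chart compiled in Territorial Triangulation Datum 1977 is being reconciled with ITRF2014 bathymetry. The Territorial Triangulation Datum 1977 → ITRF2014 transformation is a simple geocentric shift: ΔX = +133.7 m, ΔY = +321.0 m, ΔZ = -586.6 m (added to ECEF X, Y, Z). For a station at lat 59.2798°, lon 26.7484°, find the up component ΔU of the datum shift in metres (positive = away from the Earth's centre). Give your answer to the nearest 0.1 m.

The local up (radial) axis is (cos φ cos λ, cos φ sin λ, sin φ), giving ΔU = 60.991 + 73.804 − 504.284 = -369.49 m.

ΔU = -369.5 m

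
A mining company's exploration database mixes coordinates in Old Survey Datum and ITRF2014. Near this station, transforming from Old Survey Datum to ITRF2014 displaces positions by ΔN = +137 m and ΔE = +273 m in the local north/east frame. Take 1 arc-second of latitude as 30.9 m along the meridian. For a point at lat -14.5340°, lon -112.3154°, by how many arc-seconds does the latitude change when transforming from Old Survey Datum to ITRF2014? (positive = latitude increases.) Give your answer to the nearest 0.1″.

Δφ = 4.4″

1″ of latitude = 30.90 m, so Δφ = 137.0 / 30.90 = 4.434″.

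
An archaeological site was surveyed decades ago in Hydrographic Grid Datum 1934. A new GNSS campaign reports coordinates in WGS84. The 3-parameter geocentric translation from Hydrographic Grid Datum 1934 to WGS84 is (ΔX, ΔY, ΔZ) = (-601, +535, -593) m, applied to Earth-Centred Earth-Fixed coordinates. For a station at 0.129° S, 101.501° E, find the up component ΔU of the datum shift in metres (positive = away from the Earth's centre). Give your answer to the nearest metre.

The local up (radial) axis is (cos φ cos λ, cos φ sin λ, sin φ), giving ΔU = 119.830 + 524.257 + 1.335 = 645.42 m.

ΔU = 645 m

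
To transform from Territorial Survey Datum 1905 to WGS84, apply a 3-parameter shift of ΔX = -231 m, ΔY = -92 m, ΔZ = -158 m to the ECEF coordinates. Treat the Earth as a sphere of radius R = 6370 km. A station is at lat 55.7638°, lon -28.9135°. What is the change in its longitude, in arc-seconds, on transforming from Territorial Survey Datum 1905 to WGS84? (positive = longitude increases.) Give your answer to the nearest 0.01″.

Δλ = -11.06″

sin φ = 0.826725, cos φ = 0.562606, sin λ = -0.483489, cos λ = 0.875351.
East component: ΔE = −sin λ·ΔX + cos λ·ΔY = −(-0.483489)(-231) + (0.875351)(-92) = -192.22 m.
1° of latitude spans πR/180 = 111177 m; at latitude φ, 1° of longitude spans that × cos φ = 62549.1 m, so Δλ = -192.22 / 62549.1 × 3600 = -11.063″.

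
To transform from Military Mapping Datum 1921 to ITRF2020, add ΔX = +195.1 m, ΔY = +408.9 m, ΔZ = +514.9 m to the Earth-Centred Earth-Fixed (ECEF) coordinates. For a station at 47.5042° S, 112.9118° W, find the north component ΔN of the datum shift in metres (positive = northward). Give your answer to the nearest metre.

At φ = -47.5042°, λ = -112.9118°: sin φ = -0.737327, cos φ = 0.675536, sin λ = -0.921105, cos λ = -0.389314.
ΔN = −sin φ cos λ·ΔX − sin φ sin λ·ΔY + cos φ·ΔZ = −(-0.737327)(-0.389314)(195.1) − (-0.737327)(-0.921105)(408.9) + (0.675536)(514.9) = 14.12 m.

ΔN = 14 m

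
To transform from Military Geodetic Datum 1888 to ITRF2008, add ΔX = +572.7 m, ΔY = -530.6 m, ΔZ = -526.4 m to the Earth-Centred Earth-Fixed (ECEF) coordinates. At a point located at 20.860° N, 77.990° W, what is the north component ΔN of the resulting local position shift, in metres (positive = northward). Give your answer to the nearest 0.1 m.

ΔN = -719.1 m

The local north axis is (−sin φ cos λ, −sin φ sin λ, cos φ), giving ΔN = -42.434 − 184.803 − 491.896 = -719.13 m.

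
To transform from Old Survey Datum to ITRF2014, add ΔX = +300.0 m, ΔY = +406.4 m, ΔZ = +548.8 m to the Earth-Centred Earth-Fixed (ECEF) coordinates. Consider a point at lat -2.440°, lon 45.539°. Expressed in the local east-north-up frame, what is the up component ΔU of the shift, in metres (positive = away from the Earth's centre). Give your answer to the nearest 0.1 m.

The local up (radial) axis is (cos φ cos λ, cos φ sin λ, sin φ), giving ΔU = 209.937 + 289.796 − 23.364 = 476.37 m.

ΔU = 476.4 m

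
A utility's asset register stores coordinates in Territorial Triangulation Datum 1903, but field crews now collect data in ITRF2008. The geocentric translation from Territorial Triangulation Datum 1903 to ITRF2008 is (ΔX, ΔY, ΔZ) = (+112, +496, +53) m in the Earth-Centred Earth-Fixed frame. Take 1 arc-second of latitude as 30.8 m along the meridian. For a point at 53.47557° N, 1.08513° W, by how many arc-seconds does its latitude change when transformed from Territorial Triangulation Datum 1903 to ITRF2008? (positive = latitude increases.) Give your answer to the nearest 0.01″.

sin φ = 0.803603, cos φ = 0.595165, sin λ = -0.018938, cos λ = 0.999821.
North component: ΔN = −sin φ cos λ·ΔX − sin φ sin λ·ΔY + cos φ·ΔZ = −(0.803603)(0.999821)(112) − (0.803603)(-0.018938)(496) + (0.595165)(53) = -50.90 m.
1° of latitude spans 3600 × 30.80 = 110880 m, so Δφ = -50.90 / 110880 × 3600 = -1.652″.

Δφ = -1.65″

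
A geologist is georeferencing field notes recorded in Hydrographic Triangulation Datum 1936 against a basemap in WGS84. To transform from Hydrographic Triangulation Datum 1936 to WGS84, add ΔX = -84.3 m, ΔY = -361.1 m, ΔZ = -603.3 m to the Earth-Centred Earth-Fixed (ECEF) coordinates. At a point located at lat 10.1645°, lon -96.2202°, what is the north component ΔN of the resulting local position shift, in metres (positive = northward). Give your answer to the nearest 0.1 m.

The local north axis is (−sin φ cos λ, −sin φ sin λ, cos φ), giving ΔN = -1.612 − 63.350 − 593.831 = -658.79 m.

ΔN = -658.8 m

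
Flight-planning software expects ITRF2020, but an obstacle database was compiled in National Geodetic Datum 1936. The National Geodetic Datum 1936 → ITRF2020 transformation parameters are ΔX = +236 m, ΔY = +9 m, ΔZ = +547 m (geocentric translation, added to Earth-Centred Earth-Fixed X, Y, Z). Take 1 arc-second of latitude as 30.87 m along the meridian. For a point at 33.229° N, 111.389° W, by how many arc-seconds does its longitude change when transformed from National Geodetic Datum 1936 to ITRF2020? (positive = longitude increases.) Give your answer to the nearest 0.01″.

Δλ = 8.38″

sin φ = 0.547987, cos φ = 0.836487, sin λ = -0.931126, cos λ = -0.364698.
East component: ΔE = −sin λ·ΔX + cos λ·ΔY = −(-0.931126)(236) + (-0.364698)(9) = 216.46 m.
1° of latitude spans 3600 × 30.87 = 111132 m; at latitude φ, 1° of longitude spans that × cos φ = 92960.5 m, so Δλ = 216.46 / 92960.5 × 3600 = 8.383″.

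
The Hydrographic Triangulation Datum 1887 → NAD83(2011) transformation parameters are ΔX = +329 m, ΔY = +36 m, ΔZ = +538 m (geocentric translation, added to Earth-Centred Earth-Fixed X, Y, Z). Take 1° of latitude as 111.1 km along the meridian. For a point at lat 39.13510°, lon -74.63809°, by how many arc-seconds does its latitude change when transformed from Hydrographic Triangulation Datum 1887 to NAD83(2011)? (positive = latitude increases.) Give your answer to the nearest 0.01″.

sin φ = 0.631151, cos φ = 0.775660, sin λ = -0.964272, cos λ = 0.264915.
North component: ΔN = −sin φ cos λ·ΔX − sin φ sin λ·ΔY + cos φ·ΔZ = −(0.631151)(0.264915)(329) − (0.631151)(-0.964272)(36) + (0.775660)(538) = 384.21 m.
1° of latitude spans 111100 m, so Δφ = 384.21 / 111100 × 3600 = 12.449″.

Δφ = 12.45″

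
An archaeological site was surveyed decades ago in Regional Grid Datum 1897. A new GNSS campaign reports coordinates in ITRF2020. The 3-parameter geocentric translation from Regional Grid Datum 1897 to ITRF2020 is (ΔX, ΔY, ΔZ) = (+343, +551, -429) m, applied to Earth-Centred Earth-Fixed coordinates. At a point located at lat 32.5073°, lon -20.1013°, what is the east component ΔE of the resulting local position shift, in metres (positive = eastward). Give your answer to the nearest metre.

ΔE = 635 m

The local east axis at (φ, λ) is (−sin λ, cos λ, 0), so ΔE = −sin(-20.1013°)·343 + cos(-20.1013°)·551 = 635.32 m.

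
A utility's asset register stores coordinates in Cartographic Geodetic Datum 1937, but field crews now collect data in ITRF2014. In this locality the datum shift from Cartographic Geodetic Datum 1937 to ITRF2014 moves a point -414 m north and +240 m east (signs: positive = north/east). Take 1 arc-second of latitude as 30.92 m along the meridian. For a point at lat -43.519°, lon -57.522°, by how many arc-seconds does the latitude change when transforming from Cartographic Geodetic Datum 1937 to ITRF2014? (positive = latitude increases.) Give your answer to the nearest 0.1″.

1″ of latitude = 30.92 m, so Δφ = -414.0 / 30.92 = -13.389″.

Δφ = -13.4″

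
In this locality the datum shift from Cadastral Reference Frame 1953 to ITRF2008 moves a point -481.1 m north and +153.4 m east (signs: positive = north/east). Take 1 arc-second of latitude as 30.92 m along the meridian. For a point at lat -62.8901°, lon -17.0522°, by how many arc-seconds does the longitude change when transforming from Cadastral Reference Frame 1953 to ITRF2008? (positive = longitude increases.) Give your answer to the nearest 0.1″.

Δλ = 10.9″

At latitude -62.8901°, cos φ = 0.455699.
1″ of longitude at this latitude = 30.92 × cos φ = 14.0902 m, so Δλ = 153.4 / 14.0902 = 10.887″.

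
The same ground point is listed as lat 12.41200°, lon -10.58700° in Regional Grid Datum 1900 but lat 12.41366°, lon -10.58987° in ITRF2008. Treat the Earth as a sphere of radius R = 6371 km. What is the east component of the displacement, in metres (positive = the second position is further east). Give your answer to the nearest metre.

ΔE = -312 m

Δφ = 12.41366° − 12.41200° = +0.00166°; Δλ = -10.58987° − -10.58700° = -0.00287°.
1° along a meridian = πR/180 = 111195 m.
ΔN = Δφ × 111195 = 184.6 m; ΔE = Δλ × 111195 × cos(12.41200°) = -0.00287 × 111195 × 0.976627 = -311.7 m.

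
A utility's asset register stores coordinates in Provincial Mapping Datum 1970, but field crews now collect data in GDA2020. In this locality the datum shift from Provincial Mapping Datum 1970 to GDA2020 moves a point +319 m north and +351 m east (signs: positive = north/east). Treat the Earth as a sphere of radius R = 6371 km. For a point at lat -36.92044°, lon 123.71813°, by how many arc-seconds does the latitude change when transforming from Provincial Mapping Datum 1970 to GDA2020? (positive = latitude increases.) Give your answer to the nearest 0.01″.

On a sphere of radius R, 1 rad of latitude = R, so Δφ = ΔN / R = 319.0 / 6371000 = 5.0071e-05 rad = 10.328″.

Δφ = 10.33″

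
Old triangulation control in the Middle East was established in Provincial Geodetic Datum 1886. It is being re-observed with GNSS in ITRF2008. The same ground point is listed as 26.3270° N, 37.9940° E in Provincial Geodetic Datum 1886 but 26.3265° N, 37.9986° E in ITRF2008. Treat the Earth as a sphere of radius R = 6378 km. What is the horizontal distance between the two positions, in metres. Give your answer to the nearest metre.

Δφ = 26.3265° − 26.3270° = -0.0005°; Δλ = 37.9986° − 37.9940° = +0.0046°.
1° along a meridian = πR/180 = 111317 m.
ΔN = Δφ × 111317 = -55.7 m; ΔE = Δλ × 111317 × cos(26.3270°) = +0.0046 × 111317 × 0.896278 = 458.9 m.
Distance = √(ΔE² + ΔN²) = √(458.9² + (-55.7)²) = 462.3 m.

462 m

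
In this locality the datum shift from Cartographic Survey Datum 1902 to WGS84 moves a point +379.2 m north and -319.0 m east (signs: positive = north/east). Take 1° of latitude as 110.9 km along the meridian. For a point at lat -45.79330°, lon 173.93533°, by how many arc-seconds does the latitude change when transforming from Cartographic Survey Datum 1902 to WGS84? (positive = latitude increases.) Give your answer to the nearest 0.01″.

Δφ = 12.31″

1° of latitude = 110.9 km, so Δφ = 379.2 / 110900 = 0.0034193° = 12.309″.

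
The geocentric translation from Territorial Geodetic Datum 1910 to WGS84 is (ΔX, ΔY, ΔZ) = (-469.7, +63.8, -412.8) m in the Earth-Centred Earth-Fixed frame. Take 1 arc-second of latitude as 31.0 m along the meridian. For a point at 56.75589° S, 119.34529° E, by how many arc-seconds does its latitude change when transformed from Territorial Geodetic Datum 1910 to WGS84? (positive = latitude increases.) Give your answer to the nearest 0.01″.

Δφ = 0.41″

sin φ = -0.836343, cos φ = 0.548207, sin λ = 0.871682, cos λ = -0.490072.
North component: ΔN = −sin φ cos λ·ΔX − sin φ sin λ·ΔY + cos φ·ΔZ = −(-0.836343)(-0.490072)(-469.7) − (-0.836343)(0.871682)(63.8) + (0.548207)(-412.8) = 12.73 m.
1° of latitude spans 3600 × 31.00 = 111600 m, so Δφ = 12.73 / 111600 × 3600 = 0.411″.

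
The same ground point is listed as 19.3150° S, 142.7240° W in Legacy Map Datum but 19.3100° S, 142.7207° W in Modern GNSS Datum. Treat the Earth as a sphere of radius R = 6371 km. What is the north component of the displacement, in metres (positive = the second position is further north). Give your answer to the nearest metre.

Δφ = -19.3100° − -19.3150° = +0.0050°; Δλ = -142.7207° − -142.7240° = +0.0033°.
1° along a meridian = πR/180 = 111195 m.
ΔN = Δφ × 111195 = 556.0 m; ΔE = Δλ × 111195 × cos(-19.3150°) = +0.0033 × 111195 × 0.943714 = 346.3 m.

ΔN = 556 m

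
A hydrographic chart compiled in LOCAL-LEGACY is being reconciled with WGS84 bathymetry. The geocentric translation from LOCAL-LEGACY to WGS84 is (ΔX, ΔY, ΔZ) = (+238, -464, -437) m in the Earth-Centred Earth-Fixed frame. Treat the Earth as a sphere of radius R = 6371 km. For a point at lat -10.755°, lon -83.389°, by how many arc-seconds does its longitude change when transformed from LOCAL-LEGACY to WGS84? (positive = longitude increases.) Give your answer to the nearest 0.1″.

sin φ = -0.186610, cos φ = 0.982434, sin λ = -0.993351, cos λ = 0.115128.
East component: ΔE = −sin λ·ΔX + cos λ·ΔY = −(-0.993351)(238) + (0.115128)(-464) = 183.00 m.
1° of latitude spans πR/180 = 111195 m; at latitude φ, 1° of longitude spans that × cos φ = 109241.7 m, so Δλ = 183.00 / 109241.7 × 3600 = 6.031″.

Δλ = 6.0″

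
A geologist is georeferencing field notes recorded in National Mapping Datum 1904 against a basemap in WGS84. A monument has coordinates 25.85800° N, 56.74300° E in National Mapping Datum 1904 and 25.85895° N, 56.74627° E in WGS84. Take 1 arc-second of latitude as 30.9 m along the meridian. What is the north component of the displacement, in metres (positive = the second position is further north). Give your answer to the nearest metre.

ΔN = 106 m

Δφ = 25.85895° − 25.85800° = +0.00095°; Δλ = 56.74627° − 56.74300° = +0.00327°.
1° of latitude = 3600 × 30.90 = 111240 m.
ΔN = Δφ × 111240 = 105.7 m; ΔE = Δλ × 111240 × cos(25.85800°) = +0.00327 × 111240 × 0.899878 = 327.3 m.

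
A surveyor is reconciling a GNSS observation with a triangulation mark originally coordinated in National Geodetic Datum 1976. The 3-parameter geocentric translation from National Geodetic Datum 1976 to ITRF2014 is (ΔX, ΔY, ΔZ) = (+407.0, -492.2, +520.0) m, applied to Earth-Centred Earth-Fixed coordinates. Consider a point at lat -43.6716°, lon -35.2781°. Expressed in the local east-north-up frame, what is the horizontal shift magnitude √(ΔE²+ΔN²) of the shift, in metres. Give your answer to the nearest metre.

819 m

The local east axis at (φ, λ) is (−sin λ, cos λ, 0), so ΔE = −sin(-35.2781°)·407.0 + cos(-35.2781°)·(-492.2) = -166.75 m.
The local north axis is (−sin φ cos λ, −sin φ sin λ, cos φ), giving ΔN = 229.432 + 196.294 + 376.121 = 801.85 m.
Horizontal magnitude = √(ΔE² + ΔN²) = √((-166.75)² + 801.85²) = 819.00 m.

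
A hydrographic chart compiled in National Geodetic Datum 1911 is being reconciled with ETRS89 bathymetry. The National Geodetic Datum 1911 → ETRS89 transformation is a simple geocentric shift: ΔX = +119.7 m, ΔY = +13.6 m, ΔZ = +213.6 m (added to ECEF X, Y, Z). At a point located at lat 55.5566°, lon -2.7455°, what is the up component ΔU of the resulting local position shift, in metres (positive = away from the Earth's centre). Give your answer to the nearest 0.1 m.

At φ = 55.5566°, λ = -2.7455°: sin φ = 0.824685, cos φ = 0.565592, sin λ = -0.047900, cos λ = 0.998852.
ΔU = cos φ cos λ·ΔX + cos φ sin λ·ΔY + sin φ·ΔZ = (0.565592)(0.998852)(119.7) + (0.565592)(-0.047900)(13.6) + (0.824685)(213.6) = 243.41 m.

ΔU = 243.4 m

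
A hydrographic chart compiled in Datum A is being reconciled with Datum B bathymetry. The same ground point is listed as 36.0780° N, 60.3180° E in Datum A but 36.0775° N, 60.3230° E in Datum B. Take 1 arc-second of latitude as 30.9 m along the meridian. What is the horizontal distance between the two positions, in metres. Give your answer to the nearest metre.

453 m

Δφ = 36.0775° − 36.0780° = -0.0005°; Δλ = 60.3230° − 60.3180° = +0.0050°.
1° of latitude = 3600 × 30.90 = 111240 m.
ΔN = Δφ × 111240 = -55.6 m; ΔE = Δλ × 111240 × cos(36.0780°) = +0.0050 × 111240 × 0.808216 = 449.5 m.
Distance = √(ΔE² + ΔN²) = √(449.5² + (-55.6)²) = 453.0 m.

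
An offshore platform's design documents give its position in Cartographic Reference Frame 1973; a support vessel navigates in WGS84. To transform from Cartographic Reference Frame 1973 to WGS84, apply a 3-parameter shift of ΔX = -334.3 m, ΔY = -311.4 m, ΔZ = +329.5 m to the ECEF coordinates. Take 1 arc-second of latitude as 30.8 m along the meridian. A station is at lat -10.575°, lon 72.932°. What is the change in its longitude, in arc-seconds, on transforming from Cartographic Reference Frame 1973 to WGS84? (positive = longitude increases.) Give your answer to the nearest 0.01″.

Δλ = 7.54″

sin φ = -0.183522, cos φ = 0.983016, sin λ = 0.955957, cos λ = 0.293506.
East component: ΔE = −sin λ·ΔX + cos λ·ΔY = −(0.955957)(-334.3) + (0.293506)(-311.4) = 228.18 m.
1° of latitude spans 3600 × 30.80 = 110880 m; at latitude φ, 1° of longitude spans that × cos φ = 108996.8 m, so Δλ = 228.18 / 108996.8 × 3600 = 7.536″.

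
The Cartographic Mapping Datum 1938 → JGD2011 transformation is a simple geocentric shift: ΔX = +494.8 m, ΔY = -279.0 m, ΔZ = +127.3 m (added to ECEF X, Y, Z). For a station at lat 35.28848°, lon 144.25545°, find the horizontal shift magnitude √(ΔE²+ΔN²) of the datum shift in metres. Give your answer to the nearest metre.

At φ = 35.28848°, λ = 144.25545°: sin φ = 0.577694, cos φ = 0.816254, sin λ = 0.584172, cos λ = -0.811630.
ΔE = −sin λ·ΔX + cos λ·ΔY = −(0.584172)·(494.8) + (-0.811630)·(-279.0) = -62.60 m.
ΔN = −sin φ cos λ·ΔX − sin φ sin λ·ΔY + cos φ·ΔZ = −(0.577694)(-0.811630)(494.8) − (0.577694)(0.584172)(-279.0) + (0.816254)(127.3) = 430.06 m.
Horizontal magnitude = √(ΔE² + ΔN²) = √((-62.60)² + 430.06²) = 434.60 m.

435 m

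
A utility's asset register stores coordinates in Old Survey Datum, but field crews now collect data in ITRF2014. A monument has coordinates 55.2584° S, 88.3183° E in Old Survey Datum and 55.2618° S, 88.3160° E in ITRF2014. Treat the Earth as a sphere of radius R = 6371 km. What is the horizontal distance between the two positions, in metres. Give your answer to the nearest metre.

405 m

Δφ = -55.2618° − -55.2584° = -0.0034°; Δλ = 88.3160° − 88.3183° = -0.0023°.
1° along a meridian = πR/180 = 111195 m.
ΔN = Δφ × 111195 = -378.1 m; ΔE = Δλ × 111195 × cos(-55.2584°) = -0.0023 × 111195 × 0.569876 = -145.7 m.
Distance = √(ΔE² + ΔN²) = √((-145.7)² + (-378.1)²) = 405.2 m.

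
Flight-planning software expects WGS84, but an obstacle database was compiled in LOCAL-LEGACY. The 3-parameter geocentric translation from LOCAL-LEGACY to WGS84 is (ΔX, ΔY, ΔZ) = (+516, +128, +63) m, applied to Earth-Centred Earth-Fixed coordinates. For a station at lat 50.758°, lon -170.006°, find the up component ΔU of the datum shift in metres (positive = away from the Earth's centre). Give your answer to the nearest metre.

The local up (radial) axis is (cos φ cos λ, cos φ sin λ, sin φ), giving ΔU = -321.467 − 14.052 + 48.792 = -286.73 m.

ΔU = -287 m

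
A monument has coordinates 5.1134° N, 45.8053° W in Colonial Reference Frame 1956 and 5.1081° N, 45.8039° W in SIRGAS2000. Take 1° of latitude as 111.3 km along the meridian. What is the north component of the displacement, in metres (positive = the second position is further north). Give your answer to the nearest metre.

ΔN = -590 m

Δφ = 5.1081° − 5.1134° = -0.0053°; Δλ = -45.8039° − -45.8053° = +0.0014°.
ΔN = Δφ × 111300 = -589.9 m; ΔE = Δλ × 111300 × cos(5.1134°) = +0.0014 × 111300 × 0.996020 = 155.2 m.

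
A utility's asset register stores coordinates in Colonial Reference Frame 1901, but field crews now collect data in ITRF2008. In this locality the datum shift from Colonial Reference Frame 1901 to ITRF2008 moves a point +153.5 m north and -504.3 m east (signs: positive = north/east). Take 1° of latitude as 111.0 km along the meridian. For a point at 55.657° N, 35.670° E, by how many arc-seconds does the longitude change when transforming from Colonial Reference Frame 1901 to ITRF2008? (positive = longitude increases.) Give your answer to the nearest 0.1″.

At latitude 55.657°, cos φ = 0.564146.
1° of longitude at this latitude = 111.0 × cos φ = 62.62 km, so Δλ = -504.3 / 62620.2 = -0.0080533° = -28.992″.

Δλ = -29.0″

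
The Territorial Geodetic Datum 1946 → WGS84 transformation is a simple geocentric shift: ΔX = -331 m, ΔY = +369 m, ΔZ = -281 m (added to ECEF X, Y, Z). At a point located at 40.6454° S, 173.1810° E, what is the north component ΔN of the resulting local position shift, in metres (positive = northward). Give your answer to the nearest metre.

The local north axis is (−sin φ cos λ, −sin φ sin λ, cos φ), giving ΔN = 214.080 + 28.538 − 213.210 = 29.41 m.

ΔN = 29 m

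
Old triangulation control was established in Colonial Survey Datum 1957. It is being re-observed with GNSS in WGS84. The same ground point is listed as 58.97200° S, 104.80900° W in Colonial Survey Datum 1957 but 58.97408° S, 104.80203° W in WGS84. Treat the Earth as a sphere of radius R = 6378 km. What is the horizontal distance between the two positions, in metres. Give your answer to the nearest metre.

Δφ = -58.97408° − -58.97200° = -0.00208°; Δλ = -104.80203° − -104.80900° = +0.00697°.
1° along a meridian = πR/180 = 111317 m.
ΔN = Δφ × 111317 = -231.5 m; ΔE = Δλ × 111317 × cos(-58.97200°) = +0.00697 × 111317 × 0.515457 = 399.9 m.
Distance = √(ΔE² + ΔN²) = √(399.9² + (-231.5)²) = 462.1 m.

462 m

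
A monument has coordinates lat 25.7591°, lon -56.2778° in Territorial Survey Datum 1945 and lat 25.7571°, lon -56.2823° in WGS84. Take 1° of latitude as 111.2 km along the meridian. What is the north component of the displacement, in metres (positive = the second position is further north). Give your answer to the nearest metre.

ΔN = -222 m

Δφ = 25.7571° − 25.7591° = -0.0020°; Δλ = -56.2823° − -56.2778° = -0.0045°.
ΔN = Δφ × 111200 = -222.4 m; ΔE = Δλ × 111200 × cos(25.7591°) = -0.0045 × 111200 × 0.900629 = -450.7 m.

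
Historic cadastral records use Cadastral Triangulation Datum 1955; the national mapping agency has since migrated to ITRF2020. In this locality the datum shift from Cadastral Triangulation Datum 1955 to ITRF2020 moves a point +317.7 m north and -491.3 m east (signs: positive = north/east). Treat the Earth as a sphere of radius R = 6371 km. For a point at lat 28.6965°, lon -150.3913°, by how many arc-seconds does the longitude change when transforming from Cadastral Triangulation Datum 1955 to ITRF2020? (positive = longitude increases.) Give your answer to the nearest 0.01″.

At latitude 28.6965°, cos φ = 0.877175.
One radian of longitude at latitude φ spans R cos φ, so Δλ = ΔE / (R cos φ) = -491.3 / (6371000 × 0.877175) = -8.7913e-05 rad = -18.133″.

Δλ = -18.13″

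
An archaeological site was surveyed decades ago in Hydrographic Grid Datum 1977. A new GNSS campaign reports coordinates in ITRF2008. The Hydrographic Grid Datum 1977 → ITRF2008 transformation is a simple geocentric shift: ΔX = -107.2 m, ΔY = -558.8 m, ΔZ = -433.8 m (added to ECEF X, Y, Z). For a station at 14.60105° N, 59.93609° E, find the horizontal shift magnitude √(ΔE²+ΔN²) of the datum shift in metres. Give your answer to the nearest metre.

At φ = 14.60105°, λ = 59.93609°: sin φ = 0.252087, cos φ = 0.967705, sin λ = 0.865467, cos λ = 0.500966.
ΔE = −sin λ·ΔX + cos λ·ΔY = −(0.865467)·(-107.2) + (0.500966)·(-558.8) = -187.16 m.
ΔN = −sin φ cos λ·ΔX − sin φ sin λ·ΔY + cos φ·ΔZ = −(0.252087)(0.500966)(-107.2) − (0.252087)(0.865467)(-558.8) + (0.967705)(-433.8) = -284.34 m.
Horizontal magnitude = √(ΔE² + ΔN²) = √((-187.16)² + (-284.34)²) = 340.41 m.

340 m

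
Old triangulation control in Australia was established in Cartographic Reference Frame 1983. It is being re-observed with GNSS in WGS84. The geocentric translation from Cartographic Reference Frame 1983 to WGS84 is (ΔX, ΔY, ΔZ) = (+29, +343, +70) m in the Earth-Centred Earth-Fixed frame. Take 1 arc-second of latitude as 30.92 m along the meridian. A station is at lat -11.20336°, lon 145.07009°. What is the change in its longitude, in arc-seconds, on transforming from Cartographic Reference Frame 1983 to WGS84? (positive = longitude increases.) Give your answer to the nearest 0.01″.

sin φ = -0.194292, cos φ = 0.980944, sin λ = 0.572574, cos λ = -0.819853.
East component: ΔE = −sin λ·ΔX + cos λ·ΔY = −(0.572574)(29) + (-0.819853)(343) = -297.81 m.
1° of latitude spans 3600 × 30.92 = 111312 m; at latitude φ, 1° of longitude spans that × cos φ = 109190.8 m, so Δλ = -297.81 / 109190.8 × 3600 = -9.819″.

Δλ = -9.82″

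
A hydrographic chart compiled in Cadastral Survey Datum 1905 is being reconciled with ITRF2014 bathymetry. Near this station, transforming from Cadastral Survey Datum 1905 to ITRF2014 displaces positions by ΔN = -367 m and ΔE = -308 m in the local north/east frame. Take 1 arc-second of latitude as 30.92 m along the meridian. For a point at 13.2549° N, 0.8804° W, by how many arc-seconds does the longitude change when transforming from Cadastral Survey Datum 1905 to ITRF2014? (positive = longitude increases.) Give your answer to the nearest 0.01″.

At latitude 13.2549°, cos φ = 0.973360.
1″ of longitude at this latitude = 30.92 × cos φ = 30.0963 m, so Δλ = -308.0 / 30.0963 = -10.234″.

Δλ = -10.23″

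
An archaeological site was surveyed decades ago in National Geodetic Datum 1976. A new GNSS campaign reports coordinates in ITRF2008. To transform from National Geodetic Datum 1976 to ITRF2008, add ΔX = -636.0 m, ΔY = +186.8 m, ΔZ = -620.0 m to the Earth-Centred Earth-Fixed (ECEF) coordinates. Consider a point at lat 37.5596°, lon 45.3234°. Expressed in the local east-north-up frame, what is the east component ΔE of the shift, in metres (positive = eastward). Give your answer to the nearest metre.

ΔE = 584 m

At φ = 37.5596°, λ = 45.3234°: sin φ = 0.609586, cos φ = 0.792720, sin λ = 0.711087, cos λ = 0.703104.
ΔE = −sin λ·ΔX + cos λ·ΔY = −(0.711087)·(-636.0) + (0.703104)·(186.8) = 583.59 m.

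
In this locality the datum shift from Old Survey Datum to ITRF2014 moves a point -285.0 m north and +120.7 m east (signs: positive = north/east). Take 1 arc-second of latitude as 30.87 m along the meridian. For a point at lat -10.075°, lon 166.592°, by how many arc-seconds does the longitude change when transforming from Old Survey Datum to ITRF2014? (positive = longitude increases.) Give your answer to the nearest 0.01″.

Δλ = 3.97″

At latitude -10.075°, cos φ = 0.984580.
1″ of longitude at this latitude = 30.87 × cos φ = 30.3940 m, so Δλ = 120.7 / 30.3940 = 3.971″.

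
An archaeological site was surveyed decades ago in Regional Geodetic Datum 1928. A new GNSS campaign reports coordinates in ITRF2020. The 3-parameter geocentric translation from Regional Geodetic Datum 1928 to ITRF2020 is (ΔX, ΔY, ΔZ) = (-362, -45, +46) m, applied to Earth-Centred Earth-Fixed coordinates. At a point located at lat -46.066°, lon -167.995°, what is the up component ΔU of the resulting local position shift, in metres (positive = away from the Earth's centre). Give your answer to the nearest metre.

ΔU = 219 m

At φ = -46.066°, λ = -167.995°: sin φ = -0.720140, cos φ = 0.693829, sin λ = -0.207997, cos λ = -0.978129.
ΔU = cos φ cos λ·ΔX + cos φ sin λ·ΔY + sin φ·ΔZ = (0.693829)(-0.978129)(-362) + (0.693829)(-0.207997)(-45) + (-0.720140)(46) = 219.04 m.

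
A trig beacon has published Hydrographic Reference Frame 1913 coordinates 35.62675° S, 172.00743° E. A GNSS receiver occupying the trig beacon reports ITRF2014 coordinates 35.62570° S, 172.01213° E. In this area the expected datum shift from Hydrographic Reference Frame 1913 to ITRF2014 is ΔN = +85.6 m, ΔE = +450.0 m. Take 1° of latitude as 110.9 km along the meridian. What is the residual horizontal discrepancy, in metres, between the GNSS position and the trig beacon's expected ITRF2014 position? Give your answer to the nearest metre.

Observed coordinate differences: Δφ = +0.00105°, Δλ = +0.00470°.
Converting to metres (1° lat = 110900 m, cos φ = 0.812829): observed ΔN = 116.4 m, observed ΔE = 423.7 m.
Subtracting the expected shift leaves a residual of 116.4 − (85.6) = 30.8 m north and 423.7 − (450.0) = -26.3 m east.
Residual distance = √(30.8² + (-26.3)²) = 40.6 m.

41 m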